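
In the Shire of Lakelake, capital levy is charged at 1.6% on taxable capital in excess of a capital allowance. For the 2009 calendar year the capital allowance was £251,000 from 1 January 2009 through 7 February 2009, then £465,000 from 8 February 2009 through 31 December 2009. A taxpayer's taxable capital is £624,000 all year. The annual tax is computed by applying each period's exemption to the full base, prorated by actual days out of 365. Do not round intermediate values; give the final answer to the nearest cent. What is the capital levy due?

£2,900.47

1 January – 7 February 2009: 38 days, exemption £251,000 → (£624,000 − £251,000) × 1.6% × 38/365 = £621.3260
8 February – 31 December 2009: 327 days, exemption £465,000 → (£624,000 − £465,000) × 1.6% × 327/365 = £2,279.1452
Total = £2,900.4712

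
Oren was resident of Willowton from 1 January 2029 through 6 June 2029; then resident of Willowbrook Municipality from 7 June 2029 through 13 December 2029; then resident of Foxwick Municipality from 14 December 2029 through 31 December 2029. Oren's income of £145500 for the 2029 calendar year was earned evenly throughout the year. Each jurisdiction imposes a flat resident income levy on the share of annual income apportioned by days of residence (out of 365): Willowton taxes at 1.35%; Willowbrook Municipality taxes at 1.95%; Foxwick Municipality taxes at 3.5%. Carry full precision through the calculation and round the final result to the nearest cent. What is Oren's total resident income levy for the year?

Willowton, 1 January – 6 June 2029: 157 days → £145500 × 1.35% × 157/365 = £844.8966
Willowbrook Municipality, 7 June – 13 December 2029: 190 days → £145500 × 1.95% × 190/365 = £1476.9247
Foxwick Municipality, 14 December – 31 December 2029: 18 days → £145500 × 3.5% × 18/365 = £251.1370
Total = £2572.9582

£2572.96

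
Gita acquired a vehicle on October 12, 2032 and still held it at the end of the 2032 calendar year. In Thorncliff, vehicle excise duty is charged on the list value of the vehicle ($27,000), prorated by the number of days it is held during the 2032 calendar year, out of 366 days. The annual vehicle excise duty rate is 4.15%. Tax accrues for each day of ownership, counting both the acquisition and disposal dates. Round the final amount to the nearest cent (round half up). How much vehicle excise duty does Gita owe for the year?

$247.98

Days held (October 12 – December 31, 2032): 81 out of 366
Tax = $27,000 × 4.15% × 81/366 = $247.9795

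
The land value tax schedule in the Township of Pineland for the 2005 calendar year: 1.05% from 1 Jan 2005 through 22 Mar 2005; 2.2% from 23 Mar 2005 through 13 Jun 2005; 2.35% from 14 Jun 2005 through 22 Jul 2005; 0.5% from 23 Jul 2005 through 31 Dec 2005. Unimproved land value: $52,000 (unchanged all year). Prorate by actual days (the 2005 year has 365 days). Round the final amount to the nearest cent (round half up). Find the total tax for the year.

$627.28

1 Jan – 22 Mar 2005: 81 days at 1.05% → $52,000 × 1.05% × 81/365 = $121.1671
23 Mar – 13 Jun 2005: 83 days at 2.2% → $52,000 × 2.2% × 83/365 = $260.1425
14 Jun – 22 Jul 2005: 39 days at 2.35% → $52,000 × 2.35% × 39/365 = $130.5699
23 Jul – 31 Dec 2005: 162 days at 0.5% → $52,000 × 0.5% × 162/365 = $115.3973
Total = $627.2767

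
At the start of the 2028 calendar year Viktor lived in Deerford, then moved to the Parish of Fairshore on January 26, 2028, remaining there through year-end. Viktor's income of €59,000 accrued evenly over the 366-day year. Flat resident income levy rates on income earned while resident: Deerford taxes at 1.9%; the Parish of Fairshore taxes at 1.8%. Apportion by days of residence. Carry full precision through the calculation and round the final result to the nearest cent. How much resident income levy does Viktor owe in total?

€1,066.03

Deerford, January 1 – January 25, 2028: 25 days → €59,000 × 1.9% × 25/366 = €76.5710
The Parish of Fairshore, January 26 – December 31, 2028: 341 days → €59,000 × 1.8% × 341/366 = €989.4590
Total = €1,066.0301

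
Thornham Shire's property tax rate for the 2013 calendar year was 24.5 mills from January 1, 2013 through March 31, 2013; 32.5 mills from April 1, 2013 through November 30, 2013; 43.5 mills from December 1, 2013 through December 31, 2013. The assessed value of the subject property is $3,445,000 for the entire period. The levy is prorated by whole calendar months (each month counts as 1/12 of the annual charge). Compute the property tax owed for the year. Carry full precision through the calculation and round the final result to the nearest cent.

January 1 – March 31, 2013: 3 months at 24.5 mills → $3,445,000 × 2.45% × 3/12 = $21,100.6250
April 1 – November 30, 2013: 8 months at 32.5 mills → $3,445,000 × 3.25% × 8/12 = $74,641.6667
December 1 – December 31, 2013: 1 month at 43.5 mills → $3,445,000 × 4.35% × 1/12 = $12,488.1250
Total = $108,230.4167

$108,230.42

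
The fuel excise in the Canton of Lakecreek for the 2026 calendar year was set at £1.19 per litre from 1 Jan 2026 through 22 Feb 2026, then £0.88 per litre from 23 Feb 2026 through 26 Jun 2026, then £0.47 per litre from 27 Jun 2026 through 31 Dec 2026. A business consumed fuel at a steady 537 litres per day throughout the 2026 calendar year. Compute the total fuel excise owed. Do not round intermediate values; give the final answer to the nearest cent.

£139915.35

1 Jan – 22 Feb 2026: 53 days × 537 litres/day = 28,461 litres at £1.19/litre → £33868.59
23 Feb – 26 Jun 2026: 124 days × 537 litres/day = 66,588 litres at £0.88/litre → £58597.44
27 Jun – 31 Dec 2026: 188 days × 537 litres/day = 100,956 litres at £0.47/litre → £47449.32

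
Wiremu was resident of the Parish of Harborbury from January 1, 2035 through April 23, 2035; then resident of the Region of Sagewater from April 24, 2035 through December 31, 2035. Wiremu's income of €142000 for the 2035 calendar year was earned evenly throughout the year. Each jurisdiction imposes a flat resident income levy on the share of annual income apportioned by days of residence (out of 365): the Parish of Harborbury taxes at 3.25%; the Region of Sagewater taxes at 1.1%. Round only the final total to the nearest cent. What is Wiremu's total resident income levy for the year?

€2507.18

The Parish of Harborbury, January 1 – April 23, 2035: 113 days → €142000 × 3.25% × 113/365 = €1428.7534
The Region of Sagewater, April 24 – December 31, 2035: 252 days → €142000 × 1.1% × 252/365 = €1078.4219
Total = €2507.1753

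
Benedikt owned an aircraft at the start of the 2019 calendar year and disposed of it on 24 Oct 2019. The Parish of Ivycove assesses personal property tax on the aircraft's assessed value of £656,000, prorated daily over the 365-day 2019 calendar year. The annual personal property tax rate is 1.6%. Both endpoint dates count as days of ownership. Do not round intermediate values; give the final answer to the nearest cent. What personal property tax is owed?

£8,540.58

Days held (1 Jan – 24 Oct 2019): 297 out of 365
Tax = £656,000 × 1.6% × 297/365 = £8,540.5808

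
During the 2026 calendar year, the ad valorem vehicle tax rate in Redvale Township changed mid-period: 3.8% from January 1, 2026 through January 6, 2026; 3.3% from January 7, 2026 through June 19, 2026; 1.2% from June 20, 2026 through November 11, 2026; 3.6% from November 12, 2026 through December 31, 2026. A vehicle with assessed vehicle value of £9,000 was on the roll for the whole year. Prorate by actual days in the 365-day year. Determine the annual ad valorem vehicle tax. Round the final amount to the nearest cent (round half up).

£226.36

January 1 – January 6, 2026: 6 days at 3.8% → £9,000 × 3.8% × 6/365 = £5.6219
January 7 – June 19, 2026: 164 days at 3.3% → £9,000 × 3.3% × 164/365 = £133.4466
June 20 – November 11, 2026: 145 days at 1.2% → £9,000 × 1.2% × 145/365 = £42.9041
November 12 – December 31, 2026: 50 days at 3.6% → £9,000 × 3.6% × 50/365 = £44.3836
Total = £226.3562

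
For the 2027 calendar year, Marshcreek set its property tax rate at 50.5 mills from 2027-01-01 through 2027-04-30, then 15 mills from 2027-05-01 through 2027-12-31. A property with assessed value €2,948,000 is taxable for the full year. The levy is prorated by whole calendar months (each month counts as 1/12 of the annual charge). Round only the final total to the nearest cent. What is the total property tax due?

2027-01-01 to 2027-04-30: 4 months at 50.5 mills → €2,948,000 × 5.05% × 4/12 = €49,624.6667
2027-05-01 to 2027-12-31: 8 months at 15 mills → €2,948,000 × 1.5% × 8/12 = €29,480.0000
Total = €79,104.6667

€79,104.67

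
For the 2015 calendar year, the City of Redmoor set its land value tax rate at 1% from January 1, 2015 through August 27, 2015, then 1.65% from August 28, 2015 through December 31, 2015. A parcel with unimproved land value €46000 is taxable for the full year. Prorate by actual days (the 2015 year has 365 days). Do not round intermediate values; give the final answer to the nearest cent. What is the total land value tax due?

€563.22

January 1 – August 27, 2015: 239 days at 1% → €46000 × 1% × 239/365 = €301.2055
August 28 – December 31, 2015: 126 days at 1.65% → €46000 × 1.65% × 126/365 = €262.0110
Total = €563.2164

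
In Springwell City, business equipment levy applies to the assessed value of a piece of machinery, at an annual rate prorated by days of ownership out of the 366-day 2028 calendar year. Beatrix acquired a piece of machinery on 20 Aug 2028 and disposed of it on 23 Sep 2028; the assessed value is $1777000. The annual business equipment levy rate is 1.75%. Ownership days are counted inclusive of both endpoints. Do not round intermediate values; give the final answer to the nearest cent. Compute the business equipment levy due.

Days held (20 Aug – 23 Sep 2028): 35 out of 366
Tax = $1777000 × 1.75% × 35/366 = $2973.8046

$2973.80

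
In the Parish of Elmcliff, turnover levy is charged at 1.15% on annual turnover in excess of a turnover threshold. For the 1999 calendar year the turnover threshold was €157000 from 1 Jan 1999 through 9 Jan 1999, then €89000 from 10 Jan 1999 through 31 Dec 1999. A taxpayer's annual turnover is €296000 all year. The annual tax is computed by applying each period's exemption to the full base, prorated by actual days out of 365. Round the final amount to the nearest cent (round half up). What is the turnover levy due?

1 Jan – 9 Jan 1999: 9 days, exemption €157000 → (€296000 − €157000) × 1.15% × 9/365 = €39.4151
10 Jan – 31 Dec 1999: 356 days, exemption €89000 → (€296000 − €89000) × 1.15% × 356/365 = €2321.8027
Total = €2361.2178

€2361.22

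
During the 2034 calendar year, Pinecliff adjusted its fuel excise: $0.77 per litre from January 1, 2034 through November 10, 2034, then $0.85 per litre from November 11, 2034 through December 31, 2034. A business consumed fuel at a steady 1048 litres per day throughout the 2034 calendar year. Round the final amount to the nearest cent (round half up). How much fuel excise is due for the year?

January 1 – November 10, 2034: 314 days × 1048 litres/day = 329,072 litres at $0.77/litre → $253385.44
November 11 – December 31, 2034: 51 days × 1048 litres/day = 53,448 litres at $0.85/litre → $45430.80

$298816.24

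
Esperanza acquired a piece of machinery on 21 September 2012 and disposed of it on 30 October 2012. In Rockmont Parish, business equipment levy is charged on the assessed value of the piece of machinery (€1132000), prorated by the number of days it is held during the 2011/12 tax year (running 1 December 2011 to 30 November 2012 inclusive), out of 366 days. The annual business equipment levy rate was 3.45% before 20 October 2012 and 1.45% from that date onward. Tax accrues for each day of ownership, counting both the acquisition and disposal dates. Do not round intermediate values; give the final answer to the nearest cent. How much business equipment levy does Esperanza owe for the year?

21 September – 19 October 2012: 29 days at 3.45% → €1132000 × 3.45% × 29/366 = €3094.4426
20 October – 30 October 2012: 11 days at 1.45% → €1132000 × 1.45% × 11/366 = €493.3169
Total = €3587.7596

€3587.76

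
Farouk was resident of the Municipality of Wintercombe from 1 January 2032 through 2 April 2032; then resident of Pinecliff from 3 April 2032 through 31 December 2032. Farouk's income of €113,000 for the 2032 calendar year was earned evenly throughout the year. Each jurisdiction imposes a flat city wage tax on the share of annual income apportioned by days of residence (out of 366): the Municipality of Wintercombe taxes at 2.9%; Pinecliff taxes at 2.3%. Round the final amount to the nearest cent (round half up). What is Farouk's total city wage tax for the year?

€2,771.28

The Municipality of Wintercombe, 1 January – 2 April 2032: 93 days → €113,000 × 2.9% × 93/366 = €832.6803
Pinecliff, 3 April – 31 December 2032: 273 days → €113,000 × 2.3% × 273/366 = €1,938.5984
Total = €2,771.2787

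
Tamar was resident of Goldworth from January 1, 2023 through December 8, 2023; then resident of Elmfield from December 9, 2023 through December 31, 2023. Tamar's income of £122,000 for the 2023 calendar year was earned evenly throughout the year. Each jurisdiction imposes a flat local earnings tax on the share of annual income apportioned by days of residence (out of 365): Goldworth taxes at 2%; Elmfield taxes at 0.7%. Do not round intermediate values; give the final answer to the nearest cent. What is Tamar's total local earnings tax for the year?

Goldworth, January 1 – December 8, 2023: 342 days → £122,000 × 2% × 342/365 = £2,286.2466
Elmfield, December 9 – December 31, 2023: 23 days → £122,000 × 0.7% × 23/365 = £53.8137
Total = £2,340.0603

£2,340.06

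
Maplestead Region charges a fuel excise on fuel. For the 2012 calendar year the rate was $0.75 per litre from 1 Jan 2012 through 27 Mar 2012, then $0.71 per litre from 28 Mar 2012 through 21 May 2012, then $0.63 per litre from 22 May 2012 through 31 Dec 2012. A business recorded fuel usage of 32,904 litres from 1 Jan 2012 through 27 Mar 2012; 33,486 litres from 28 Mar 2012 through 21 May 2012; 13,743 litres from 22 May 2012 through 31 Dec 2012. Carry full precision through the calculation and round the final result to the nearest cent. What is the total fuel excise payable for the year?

$57,111.15

1 Jan – 27 Mar 2012: 32,904 litres at $0.75/litre → $24,678.00
28 Mar – 21 May 2012: 33,486 litres at $0.71/litre → $23,775.06
22 May – 31 Dec 2012: 13,743 litres at $0.63/litre → $8,658.09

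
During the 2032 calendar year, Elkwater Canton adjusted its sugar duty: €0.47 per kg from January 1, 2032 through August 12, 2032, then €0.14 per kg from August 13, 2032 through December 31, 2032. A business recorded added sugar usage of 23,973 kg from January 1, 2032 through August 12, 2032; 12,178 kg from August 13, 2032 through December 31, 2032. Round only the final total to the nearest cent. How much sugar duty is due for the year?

€12,972.23

January 1 – August 12, 2032: 23,973 kg at €0.47/kg → €11,267.31
August 13 – December 31, 2032: 12,178 kg at €0.14/kg → €1,704.92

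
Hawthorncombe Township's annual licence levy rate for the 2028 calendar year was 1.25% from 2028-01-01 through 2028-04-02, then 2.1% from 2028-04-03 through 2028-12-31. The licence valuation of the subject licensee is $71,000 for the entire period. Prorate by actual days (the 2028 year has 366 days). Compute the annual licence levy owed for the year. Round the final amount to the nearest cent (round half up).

$1,337.65

2028-01-01 to 2028-04-02: 93 days at 1.25% → $71,000 × 1.25% × 93/366 = $225.5123
2028-04-03 to 2028-12-31: 273 days at 2.1% → $71,000 × 2.1% × 273/366 = $1,112.1393
Total = $1,337.6516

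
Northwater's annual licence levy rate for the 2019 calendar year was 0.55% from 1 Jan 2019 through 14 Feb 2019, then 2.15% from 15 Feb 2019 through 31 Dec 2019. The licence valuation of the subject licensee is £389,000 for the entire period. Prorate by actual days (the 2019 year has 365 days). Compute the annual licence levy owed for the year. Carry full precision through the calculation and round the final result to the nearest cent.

1 Jan – 14 Feb 2019: 45 days at 0.55% → £389,000 × 0.55% × 45/365 = £263.7740
15 Feb – 31 Dec 2019: 320 days at 2.15% → £389,000 × 2.15% × 320/365 = £7,332.3836
Total = £7,596.1575

£7,596.16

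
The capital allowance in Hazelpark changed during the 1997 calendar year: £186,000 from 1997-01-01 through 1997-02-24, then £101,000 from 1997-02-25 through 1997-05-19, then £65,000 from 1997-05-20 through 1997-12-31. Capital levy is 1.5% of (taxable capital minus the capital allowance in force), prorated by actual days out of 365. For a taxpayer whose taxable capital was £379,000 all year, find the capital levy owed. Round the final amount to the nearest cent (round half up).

1997-01-01 to 1997-02-24: 55 days, exemption £186,000 → (£379,000 − £186,000) × 1.5% × 55/365 = £436.2329
1997-02-25 to 1997-05-19: 84 days, exemption £101,000 → (£379,000 − £101,000) × 1.5% × 84/365 = £959.6712
1997-05-20 to 1997-12-31: 226 days, exemption £65,000 → (£379,000 − £65,000) × 1.5% × 226/365 = £2,916.3288
Total = £4,312.2329

£4,312.23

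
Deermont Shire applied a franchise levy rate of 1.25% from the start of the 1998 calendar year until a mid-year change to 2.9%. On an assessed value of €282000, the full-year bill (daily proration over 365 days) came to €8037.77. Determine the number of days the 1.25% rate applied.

Let d = days at the first rate; then 365 − d days at the second rate.
€282000 × [1.25%·d + 2.9%·(365−d)] / 365 = €8037.77
Solving gives d = 11, so the new rate took effect on 12 Jan 1998.

11 days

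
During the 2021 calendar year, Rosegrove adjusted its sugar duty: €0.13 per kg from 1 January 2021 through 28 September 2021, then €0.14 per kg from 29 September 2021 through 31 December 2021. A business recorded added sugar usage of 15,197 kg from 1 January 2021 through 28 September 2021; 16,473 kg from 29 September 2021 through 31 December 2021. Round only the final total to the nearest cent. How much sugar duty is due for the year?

€4,281.83

1 January – 28 September 2021: 15,197 kg at €0.13/kg → €1,975.61
29 September – 31 December 2021: 16,473 kg at €0.14/kg → €2,306.22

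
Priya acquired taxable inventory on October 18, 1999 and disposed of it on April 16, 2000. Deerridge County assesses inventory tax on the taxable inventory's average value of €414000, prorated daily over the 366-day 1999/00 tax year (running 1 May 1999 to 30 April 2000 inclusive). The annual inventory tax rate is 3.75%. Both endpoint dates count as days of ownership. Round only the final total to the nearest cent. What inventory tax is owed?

Days held (October 18, 1999 – April 16, 2000): 182 out of 366
Tax = €414000 × 3.75% × 182/366 = €7720.0820

€7720.08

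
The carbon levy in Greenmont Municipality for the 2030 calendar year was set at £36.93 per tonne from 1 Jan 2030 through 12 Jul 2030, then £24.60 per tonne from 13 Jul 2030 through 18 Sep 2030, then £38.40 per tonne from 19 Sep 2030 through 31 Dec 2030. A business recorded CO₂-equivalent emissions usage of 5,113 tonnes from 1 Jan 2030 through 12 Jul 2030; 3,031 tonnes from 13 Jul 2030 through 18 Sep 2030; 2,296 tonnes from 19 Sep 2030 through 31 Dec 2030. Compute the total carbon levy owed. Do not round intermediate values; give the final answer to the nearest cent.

£351552.09

1 Jan – 12 Jul 2030: 5,113 tonnes at £36.93/tonne → £188823.09
13 Jul – 18 Sep 2030: 3,031 tonnes at £24.60/tonne → £74562.60
19 Sep – 31 Dec 2030: 2,296 tonnes at £38.40/tonne → £88166.40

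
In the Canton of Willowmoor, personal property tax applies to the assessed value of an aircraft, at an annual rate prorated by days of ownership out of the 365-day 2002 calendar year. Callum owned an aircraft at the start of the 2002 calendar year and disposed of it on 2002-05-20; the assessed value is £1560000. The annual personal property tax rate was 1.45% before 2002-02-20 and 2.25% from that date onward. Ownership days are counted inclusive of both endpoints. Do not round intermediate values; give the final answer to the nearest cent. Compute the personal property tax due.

2002-01-01 to 2002-02-19: 50 days at 1.45% → £1560000 × 1.45% × 50/365 = £3098.6301
2002-02-20 to 2002-05-20: 90 days at 2.25% → £1560000 × 2.25% × 90/365 = £8654.7945
Total = £11753.4247

£11753.42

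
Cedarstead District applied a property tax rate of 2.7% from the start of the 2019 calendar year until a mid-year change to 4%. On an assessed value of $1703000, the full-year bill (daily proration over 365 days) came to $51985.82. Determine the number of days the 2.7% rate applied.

266 days

Let d = days at the first rate; then 365 − d days at the second rate.
$1703000 × [2.7%·d + 4%·(365−d)] / 365 = $51985.82
Solving gives d = 266, so the new rate took effect on 24 September 2019.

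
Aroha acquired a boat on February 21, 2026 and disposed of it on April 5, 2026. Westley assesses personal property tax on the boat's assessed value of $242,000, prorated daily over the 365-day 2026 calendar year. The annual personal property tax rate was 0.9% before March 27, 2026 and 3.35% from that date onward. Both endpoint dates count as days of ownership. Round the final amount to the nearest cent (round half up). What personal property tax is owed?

February 21 – March 26, 2026: 34 days at 0.9% → $242,000 × 0.9% × 34/365 = $202.8822
March 27 – April 5, 2026: 10 days at 3.35% → $242,000 × 3.35% × 10/365 = $222.1096
Total = $424.9918

$424.99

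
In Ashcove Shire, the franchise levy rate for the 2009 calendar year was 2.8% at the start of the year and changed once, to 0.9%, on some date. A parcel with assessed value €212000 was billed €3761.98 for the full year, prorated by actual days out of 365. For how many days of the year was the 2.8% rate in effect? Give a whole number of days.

Let d = days at the first rate; then 365 − d days at the second rate.
€212000 × [2.8%·d + 0.9%·(365−d)] / 365 = €3761.98
Solving gives d = 168, so the new rate took effect on June 18, 2009.

168 days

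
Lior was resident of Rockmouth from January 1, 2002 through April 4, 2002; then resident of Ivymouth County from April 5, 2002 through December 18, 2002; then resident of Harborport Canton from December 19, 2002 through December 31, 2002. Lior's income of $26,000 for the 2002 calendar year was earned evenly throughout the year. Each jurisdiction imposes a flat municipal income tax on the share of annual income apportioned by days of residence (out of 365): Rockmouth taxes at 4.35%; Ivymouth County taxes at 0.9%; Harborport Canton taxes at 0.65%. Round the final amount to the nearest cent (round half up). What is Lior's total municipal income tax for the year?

$462.69

Rockmouth, January 1 – April 4, 2002: 94 days → $26,000 × 4.35% × 94/365 = $291.2712
Ivymouth County, April 5 – December 18, 2002: 258 days → $26,000 × 0.9% × 258/365 = $165.4027
Harborport Canton, December 19 – December 31, 2002: 13 days → $26,000 × 0.65% × 13/365 = $6.0192
Total = $462.6932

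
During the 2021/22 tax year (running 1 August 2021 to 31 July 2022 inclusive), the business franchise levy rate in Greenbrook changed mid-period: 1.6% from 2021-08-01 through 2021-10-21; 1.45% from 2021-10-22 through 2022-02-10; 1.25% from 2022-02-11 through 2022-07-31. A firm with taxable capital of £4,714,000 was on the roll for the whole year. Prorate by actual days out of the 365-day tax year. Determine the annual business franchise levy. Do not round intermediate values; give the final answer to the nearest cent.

2021-08-01 to 2021-10-21: 82 days at 1.6% → £4,714,000 × 1.6% × 82/365 = £16,944.5699
2021-10-22 to 2022-02-10: 112 days at 1.45% → £4,714,000 × 1.45% × 112/365 = £20,974.0712
2022-02-11 to 2022-07-31: 171 days at 1.25% → £4,714,000 × 1.25% × 171/365 = £27,605.9589
Total = £65,524.6000

£65,524.60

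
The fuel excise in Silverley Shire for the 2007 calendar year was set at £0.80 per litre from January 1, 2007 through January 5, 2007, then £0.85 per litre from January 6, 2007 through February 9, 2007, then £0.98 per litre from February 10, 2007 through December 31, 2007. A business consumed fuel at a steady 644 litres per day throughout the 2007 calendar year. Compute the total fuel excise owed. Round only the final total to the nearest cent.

£226,849.00

January 1 – January 5, 2007: 5 days × 644 litres/day = 3,220 litres at £0.80/litre → £2,576.00
January 6 – February 9, 2007: 35 days × 644 litres/day = 22,540 litres at £0.85/litre → £19,159.00
February 10 – December 31, 2007: 325 days × 644 litres/day = 209,300 litres at £0.98/litre → £205,114.00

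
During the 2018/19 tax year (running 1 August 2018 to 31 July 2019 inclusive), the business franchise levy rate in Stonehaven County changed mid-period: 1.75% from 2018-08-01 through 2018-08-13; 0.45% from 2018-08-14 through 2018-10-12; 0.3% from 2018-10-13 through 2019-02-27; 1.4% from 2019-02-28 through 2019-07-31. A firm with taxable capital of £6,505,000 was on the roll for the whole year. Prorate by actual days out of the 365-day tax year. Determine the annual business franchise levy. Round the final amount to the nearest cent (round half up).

2018-08-01 to 2018-08-13: 13 days at 1.75% → £6,505,000 × 1.75% × 13/365 = £4,054.4863
2018-08-14 to 2018-10-12: 60 days at 0.45% → £6,505,000 × 0.45% × 60/365 = £4,811.9178
2018-10-13 to 2019-02-27: 138 days at 0.3% → £6,505,000 × 0.3% × 138/365 = £7,378.2740
2019-02-28 to 2019-07-31: 154 days at 1.4% → £6,505,000 × 1.4% × 154/365 = £38,424.0548
Total = £54,668.7329

£54,668.73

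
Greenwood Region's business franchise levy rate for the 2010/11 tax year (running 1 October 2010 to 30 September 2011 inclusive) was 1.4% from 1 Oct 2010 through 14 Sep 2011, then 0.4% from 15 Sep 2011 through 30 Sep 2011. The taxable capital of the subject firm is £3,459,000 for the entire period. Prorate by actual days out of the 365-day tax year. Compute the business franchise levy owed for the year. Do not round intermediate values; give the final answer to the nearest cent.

£46,909.73

1 Oct 2010 – 14 Sep 2011: 349 days at 1.4% → £3,459,000 × 1.4% × 349/365 = £46,303.2164
15 Sep – 30 Sep 2011: 16 days at 0.4% → £3,459,000 × 0.4% × 16/365 = £606.5096
Total = £46,909.7260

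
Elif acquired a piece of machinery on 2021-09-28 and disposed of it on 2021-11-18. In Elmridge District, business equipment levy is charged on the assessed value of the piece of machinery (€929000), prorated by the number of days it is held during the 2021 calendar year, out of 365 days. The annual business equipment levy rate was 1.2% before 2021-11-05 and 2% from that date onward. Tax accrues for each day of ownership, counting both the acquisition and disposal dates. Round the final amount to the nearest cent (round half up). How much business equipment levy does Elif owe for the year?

2021-09-28 to 2021-11-04: 38 days at 1.2% → €929000 × 1.2% × 38/365 = €1160.6137
2021-11-05 to 2021-11-18: 14 days at 2% → €929000 × 2% × 14/365 = €712.6575
Total = €1873.2712

€1873.27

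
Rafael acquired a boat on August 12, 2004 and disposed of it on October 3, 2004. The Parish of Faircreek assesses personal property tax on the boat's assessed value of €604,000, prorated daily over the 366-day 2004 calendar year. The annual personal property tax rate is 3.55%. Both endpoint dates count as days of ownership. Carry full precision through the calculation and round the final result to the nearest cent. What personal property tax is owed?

Days held (August 12 – October 3, 2004): 53 out of 366
Tax = €604,000 × 3.55% × 53/366 = €3,104.9891

€3,104.99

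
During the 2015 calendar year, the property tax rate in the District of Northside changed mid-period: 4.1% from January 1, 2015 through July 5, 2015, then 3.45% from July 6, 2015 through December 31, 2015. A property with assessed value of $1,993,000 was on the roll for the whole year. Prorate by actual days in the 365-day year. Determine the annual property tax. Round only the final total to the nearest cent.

January 1 – July 5, 2015: 186 days at 4.1% → $1,993,000 × 4.1% × 186/365 = $41,640.0493
July 6 – December 31, 2015: 179 days at 3.45% → $1,993,000 × 3.45% × 179/365 = $33,719.9219
Total = $75,359.9712

$75,359.97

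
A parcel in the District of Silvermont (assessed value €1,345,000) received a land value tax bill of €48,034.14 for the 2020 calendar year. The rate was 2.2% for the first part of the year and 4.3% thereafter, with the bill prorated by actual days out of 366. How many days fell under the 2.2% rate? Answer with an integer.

127 days

Let d = days at the first rate; then 366 − d days at the second rate.
€1,345,000 × [2.2%·d + 4.3%·(366−d)] / 366 = €48,034.14
Solving gives d = 127, so the new rate took effect on 7 May 2020.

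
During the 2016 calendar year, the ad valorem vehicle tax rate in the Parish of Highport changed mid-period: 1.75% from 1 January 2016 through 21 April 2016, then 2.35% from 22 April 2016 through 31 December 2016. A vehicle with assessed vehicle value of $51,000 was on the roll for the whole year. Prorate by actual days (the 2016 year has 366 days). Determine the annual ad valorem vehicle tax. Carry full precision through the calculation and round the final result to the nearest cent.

$1,104.86

1 January – 21 April 2016: 112 days at 1.75% → $51,000 × 1.75% × 112/366 = $273.1148
22 April – 31 December 2016: 254 days at 2.35% → $51,000 × 2.35% × 254/366 = $831.7459
Total = $1,104.8607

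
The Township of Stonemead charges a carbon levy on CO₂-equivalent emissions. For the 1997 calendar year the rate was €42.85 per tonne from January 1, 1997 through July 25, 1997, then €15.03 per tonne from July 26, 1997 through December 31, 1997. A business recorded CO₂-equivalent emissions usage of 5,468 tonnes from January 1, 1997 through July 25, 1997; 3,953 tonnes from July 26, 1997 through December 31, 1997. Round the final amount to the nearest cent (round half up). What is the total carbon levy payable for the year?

€293717.39

January 1 – July 25, 1997: 5,468 tonnes at €42.85/tonne → €234303.80
July 26 – December 31, 1997: 3,953 tonnes at €15.03/tonne → €59413.59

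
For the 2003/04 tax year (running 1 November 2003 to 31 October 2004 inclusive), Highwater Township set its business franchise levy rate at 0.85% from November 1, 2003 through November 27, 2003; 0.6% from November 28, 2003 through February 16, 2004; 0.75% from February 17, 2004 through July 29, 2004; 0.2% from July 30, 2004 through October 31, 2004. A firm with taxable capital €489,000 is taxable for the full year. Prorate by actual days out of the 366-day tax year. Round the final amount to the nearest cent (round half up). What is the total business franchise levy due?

November 1 – November 27, 2003: 27 days at 0.85% → €489,000 × 0.85% × 27/366 = €306.6270
November 28, 2003 – February 16, 2004: 81 days at 0.6% → €489,000 × 0.6% × 81/366 = €649.3279
February 17 – July 29, 2004: 164 days at 0.75% → €489,000 × 0.75% × 164/366 = €1,643.3607
July 30 – October 31, 2004: 94 days at 0.2% → €489,000 × 0.2% × 94/366 = €251.1803
Total = €2,850.4959

€2,850.50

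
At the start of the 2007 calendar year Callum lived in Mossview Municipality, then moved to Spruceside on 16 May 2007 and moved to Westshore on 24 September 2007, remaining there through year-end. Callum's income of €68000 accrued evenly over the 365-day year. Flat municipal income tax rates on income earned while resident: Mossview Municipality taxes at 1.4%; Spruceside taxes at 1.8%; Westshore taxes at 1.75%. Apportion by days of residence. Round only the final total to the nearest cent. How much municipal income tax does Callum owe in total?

€1114.18

Mossview Municipality, 1 January – 15 May 2007: 135 days → €68000 × 1.4% × 135/365 = €352.1096
Spruceside, 16 May – 23 September 2007: 131 days → €68000 × 1.8% × 131/365 = €439.2986
Westshore, 24 September – 31 December 2007: 99 days → €68000 × 1.75% × 99/365 = €322.7671
Total = €1114.1753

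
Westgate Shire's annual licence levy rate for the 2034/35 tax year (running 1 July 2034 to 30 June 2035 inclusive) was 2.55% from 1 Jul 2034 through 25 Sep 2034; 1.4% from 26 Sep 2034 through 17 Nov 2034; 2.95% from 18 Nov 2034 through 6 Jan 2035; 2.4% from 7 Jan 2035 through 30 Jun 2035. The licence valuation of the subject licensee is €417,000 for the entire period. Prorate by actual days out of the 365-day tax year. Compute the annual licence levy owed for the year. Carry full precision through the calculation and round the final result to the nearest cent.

€9,865.76

1 Jul – 25 Sep 2034: 87 days at 2.55% → €417,000 × 2.55% × 87/365 = €2,534.5603
26 Sep – 17 Nov 2034: 53 days at 1.4% → €417,000 × 1.4% × 53/365 = €847.7096
18 Nov 2034 – 6 Jan 2035: 50 days at 2.95% → €417,000 × 2.95% × 50/365 = €1,685.1370
7 Jan – 30 Jun 2035: 175 days at 2.4% → €417,000 × 2.4% × 175/365 = €4,798.3562
Total = €9,865.7630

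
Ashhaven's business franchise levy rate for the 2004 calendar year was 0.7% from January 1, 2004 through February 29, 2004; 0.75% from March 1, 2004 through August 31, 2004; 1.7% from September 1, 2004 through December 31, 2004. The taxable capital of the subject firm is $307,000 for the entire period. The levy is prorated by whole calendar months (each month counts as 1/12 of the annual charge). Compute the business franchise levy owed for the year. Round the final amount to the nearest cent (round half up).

$3,249.08

January 1 – February 29, 2004: 2 months at 0.7% → $307,000 × 0.7% × 2/12 = $358.1667
March 1 – August 31, 2004: 6 months at 0.75% → $307,000 × 0.75% × 6/12 = $1,151.2500
September 1 – December 31, 2004: 4 months at 1.7% → $307,000 × 1.7% × 4/12 = $1,739.6667
Total = $3,249.0833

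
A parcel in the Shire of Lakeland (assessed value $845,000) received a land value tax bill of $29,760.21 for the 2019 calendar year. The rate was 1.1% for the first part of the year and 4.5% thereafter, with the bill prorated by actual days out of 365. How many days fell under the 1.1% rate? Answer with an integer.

Let d = days at the first rate; then 365 − d days at the second rate.
$845,000 × [1.1%·d + 4.5%·(365−d)] / 365 = $29,760.21
Solving gives d = 105, so the new rate took effect on 16 April 2019.

105 days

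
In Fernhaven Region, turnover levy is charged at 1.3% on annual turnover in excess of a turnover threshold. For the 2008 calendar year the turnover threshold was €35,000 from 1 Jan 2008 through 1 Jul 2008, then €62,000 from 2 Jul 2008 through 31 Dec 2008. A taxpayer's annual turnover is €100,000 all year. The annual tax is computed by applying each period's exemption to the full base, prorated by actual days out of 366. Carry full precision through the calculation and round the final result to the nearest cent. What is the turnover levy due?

1 Jan – 1 Jul 2008: 183 days, exemption €35,000 → (€100,000 − €35,000) × 1.3% × 183/366 = €422.5000
2 Jul – 31 Dec 2008: 183 days, exemption €62,000 → (€100,000 − €62,000) × 1.3% × 183/366 = €247.0000
Total = €669.5000

€669.50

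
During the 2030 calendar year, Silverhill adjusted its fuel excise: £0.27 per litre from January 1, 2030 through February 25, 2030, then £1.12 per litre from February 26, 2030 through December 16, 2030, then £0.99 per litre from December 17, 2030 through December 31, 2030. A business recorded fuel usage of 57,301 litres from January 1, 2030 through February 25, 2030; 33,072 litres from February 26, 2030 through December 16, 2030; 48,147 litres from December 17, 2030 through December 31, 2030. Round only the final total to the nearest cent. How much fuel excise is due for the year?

£100,177.44

January 1 – February 25, 2030: 57,301 litres at £0.27/litre → £15,471.27
February 26 – December 16, 2030: 33,072 litres at £1.12/litre → £37,040.64
December 17 – December 31, 2030: 48,147 litres at £0.99/litre → £47,665.53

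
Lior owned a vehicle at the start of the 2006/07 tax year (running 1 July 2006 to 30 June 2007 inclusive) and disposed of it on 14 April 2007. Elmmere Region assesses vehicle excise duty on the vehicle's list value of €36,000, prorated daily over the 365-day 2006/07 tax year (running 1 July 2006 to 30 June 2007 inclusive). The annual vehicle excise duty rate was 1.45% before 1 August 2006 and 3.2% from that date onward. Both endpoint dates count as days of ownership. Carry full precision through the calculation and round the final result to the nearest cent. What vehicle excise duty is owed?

1 July – 31 July 2006: 31 days at 1.45% → €36,000 × 1.45% × 31/365 = €44.3342
1 August 2006 – 14 April 2007: 257 days at 3.2% → €36,000 × 3.2% × 257/365 = €811.1342
Total = €855.4685

€855.47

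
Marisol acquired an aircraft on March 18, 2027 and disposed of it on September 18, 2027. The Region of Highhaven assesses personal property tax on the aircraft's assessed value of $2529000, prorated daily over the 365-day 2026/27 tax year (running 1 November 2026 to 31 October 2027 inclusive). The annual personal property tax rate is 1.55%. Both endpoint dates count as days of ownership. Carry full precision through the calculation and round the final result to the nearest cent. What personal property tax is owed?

$19868.24

Days held (March 18 – September 18, 2027): 185 out of 365
Tax = $2529000 × 1.55% × 185/365 = $19868.2397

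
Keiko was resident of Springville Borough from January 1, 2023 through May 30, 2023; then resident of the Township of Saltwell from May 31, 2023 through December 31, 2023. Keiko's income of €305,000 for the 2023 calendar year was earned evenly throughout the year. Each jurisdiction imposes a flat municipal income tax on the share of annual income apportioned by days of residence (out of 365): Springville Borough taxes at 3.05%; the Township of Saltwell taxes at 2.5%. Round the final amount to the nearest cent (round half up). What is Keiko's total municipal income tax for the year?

€8,314.38

Springville Borough, January 1 – May 30, 2023: 150 days → €305,000 × 3.05% × 150/365 = €3,822.9452
The Township of Saltwell, May 31 – December 31, 2023: 215 days → €305,000 × 2.5% × 215/365 = €4,491.4384
Total = €8,314.3836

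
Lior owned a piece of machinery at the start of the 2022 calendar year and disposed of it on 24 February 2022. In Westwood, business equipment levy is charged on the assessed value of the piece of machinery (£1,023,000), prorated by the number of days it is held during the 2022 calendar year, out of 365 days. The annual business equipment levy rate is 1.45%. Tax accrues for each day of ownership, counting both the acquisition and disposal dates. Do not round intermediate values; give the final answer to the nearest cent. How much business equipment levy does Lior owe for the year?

Days held (1 January – 24 February 2022): 55 out of 365
Tax = £1,023,000 × 1.45% × 55/365 = £2,235.1849

£2,235.18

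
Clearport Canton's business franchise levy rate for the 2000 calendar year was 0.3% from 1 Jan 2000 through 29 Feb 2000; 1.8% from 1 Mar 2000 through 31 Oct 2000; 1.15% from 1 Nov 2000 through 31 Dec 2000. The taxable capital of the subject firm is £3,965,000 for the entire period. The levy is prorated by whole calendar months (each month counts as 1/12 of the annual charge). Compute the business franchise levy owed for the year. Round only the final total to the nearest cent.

£57,162.08

1 Jan – 29 Feb 2000: 2 months at 0.3% → £3,965,000 × 0.3% × 2/12 = £1,982.5000
1 Mar – 31 Oct 2000: 8 months at 1.8% → £3,965,000 × 1.8% × 8/12 = £47,580.0000
1 Nov – 31 Dec 2000: 2 months at 1.15% → £3,965,000 × 1.15% × 2/12 = £7,599.5833
Total = £57,162.0833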